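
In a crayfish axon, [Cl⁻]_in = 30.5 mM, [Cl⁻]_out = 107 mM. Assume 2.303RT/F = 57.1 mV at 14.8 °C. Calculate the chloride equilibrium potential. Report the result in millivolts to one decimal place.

E = (57.1/z) · log₁₀([Cl⁻]_out/[Cl⁻]_in) with z = -1.
For an anion, dividing by z = -1 reverses the sign.
= (57.1/-1) · log₁₀(107/30.5) = -57.10 · log₁₀(3.508)
= -57.10 · (0.5451) = -31.12 mV

-31.1 mV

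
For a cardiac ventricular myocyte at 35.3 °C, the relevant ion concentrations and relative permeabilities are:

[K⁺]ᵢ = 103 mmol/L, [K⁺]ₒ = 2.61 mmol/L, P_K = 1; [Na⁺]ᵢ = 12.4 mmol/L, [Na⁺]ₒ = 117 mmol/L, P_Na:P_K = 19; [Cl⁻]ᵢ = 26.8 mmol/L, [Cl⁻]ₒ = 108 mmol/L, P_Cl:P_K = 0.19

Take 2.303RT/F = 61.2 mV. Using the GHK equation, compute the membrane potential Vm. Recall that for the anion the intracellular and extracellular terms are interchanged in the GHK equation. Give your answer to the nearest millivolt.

49 mV

Vm = 61.2 · log₁₀[(Σ P·[cation]ₒ + Σ P·[anion]ᵢ) / (Σ P·[cation]ᵢ + Σ P·[anion]ₒ)]
Numerator = 1×2.61 + 19×117 + 0.19×26.8 = 2231
Denominator = 1×103 + 19×12.4 + 0.19×108 = 359.1
Vm = 61.2 · log₁₀(6.2116) = 61.2 × (0.7932) = 48.54 mV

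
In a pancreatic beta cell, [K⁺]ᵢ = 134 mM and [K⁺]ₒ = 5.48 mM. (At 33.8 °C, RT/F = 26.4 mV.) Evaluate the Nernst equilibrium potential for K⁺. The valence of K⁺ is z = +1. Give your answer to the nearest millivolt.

-84 mV

E = (26.4/z) · ln([K⁺]_out/[K⁺]_in) with z = +1.
= (26.4/1) · ln(5.48/134) = 26.40 · ln(0.0409)
= 26.40 · (-3.1967) = -84.39 mV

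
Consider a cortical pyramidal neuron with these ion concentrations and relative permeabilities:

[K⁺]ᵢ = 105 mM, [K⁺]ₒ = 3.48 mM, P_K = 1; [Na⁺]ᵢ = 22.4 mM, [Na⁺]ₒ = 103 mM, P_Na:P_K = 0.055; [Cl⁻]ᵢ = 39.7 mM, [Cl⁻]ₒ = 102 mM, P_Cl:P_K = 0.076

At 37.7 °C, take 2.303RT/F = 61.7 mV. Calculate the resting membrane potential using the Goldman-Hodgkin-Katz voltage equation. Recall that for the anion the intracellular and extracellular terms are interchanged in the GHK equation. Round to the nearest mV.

Vm = 61.7 · log₁₀[(Σ P·[cation]ₒ + Σ P·[anion]ᵢ) / (Σ P·[cation]ᵢ + Σ P·[anion]ₒ)]
Numerator = 1×3.48 + 0.055×103 + 0.076×39.7 = 12.16
Denominator = 1×105 + 0.055×22.4 + 0.076×102 = 114
Vm = 61.7 · log₁₀(0.1067) = 61.7 × (-0.9718) = -59.96 mV

-60 mV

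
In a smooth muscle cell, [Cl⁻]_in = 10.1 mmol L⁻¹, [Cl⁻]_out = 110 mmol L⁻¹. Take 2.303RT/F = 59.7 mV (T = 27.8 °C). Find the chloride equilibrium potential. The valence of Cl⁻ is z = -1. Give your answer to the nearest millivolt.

E = (59.7/z) · log₁₀([Cl⁻]_out/[Cl⁻]_in) with z = -1.
For an anion, dividing by z = -1 reverses the sign.
= (59.7/-1) · log₁₀(110/10.1) = -59.70 · log₁₀(10.89)
= -59.70 · (1.0371) = -61.91 mV

-62 mV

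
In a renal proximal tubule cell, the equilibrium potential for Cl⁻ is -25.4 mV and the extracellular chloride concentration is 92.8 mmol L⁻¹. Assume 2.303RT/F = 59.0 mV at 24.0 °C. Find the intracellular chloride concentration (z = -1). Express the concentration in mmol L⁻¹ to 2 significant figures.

34 mmol L⁻¹

Nernst: E = (59.0/-1) · log₁₀([out]/[in]), so log₁₀([out]/[in]) = -25.4 × -1 / 59.0 = 0.4305.
[out]/[in] = 10^(0.4305) = 2.695.
[in] = 92.8 / 2.695 = 34.44 mmol L⁻¹.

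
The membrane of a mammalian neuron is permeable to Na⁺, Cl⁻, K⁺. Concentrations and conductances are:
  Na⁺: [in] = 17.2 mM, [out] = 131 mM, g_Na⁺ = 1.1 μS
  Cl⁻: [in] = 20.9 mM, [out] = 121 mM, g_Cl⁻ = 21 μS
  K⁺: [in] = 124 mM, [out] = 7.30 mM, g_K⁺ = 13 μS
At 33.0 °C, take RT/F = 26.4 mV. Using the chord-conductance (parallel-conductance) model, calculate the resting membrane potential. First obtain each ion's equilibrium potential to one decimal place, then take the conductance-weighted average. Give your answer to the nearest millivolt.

-54 mV

E_Na⁺ = (26.4/1)·ln(131/17.2) = 53.6 mV
E_Cl⁻ = (26.4/-1)·ln(121/20.9) = -46.4 mV
E_K⁺ = (26.4/1)·ln(7.30/124) = -74.8 mV
Vm = (Σ gᵢEᵢ)/(Σ gᵢ) = (1.1·53.6 + 21·-46.4 + 13·-74.8) / (1.1 + 21 + 13)
= -1887.84 / 35.1 = -53.78 mV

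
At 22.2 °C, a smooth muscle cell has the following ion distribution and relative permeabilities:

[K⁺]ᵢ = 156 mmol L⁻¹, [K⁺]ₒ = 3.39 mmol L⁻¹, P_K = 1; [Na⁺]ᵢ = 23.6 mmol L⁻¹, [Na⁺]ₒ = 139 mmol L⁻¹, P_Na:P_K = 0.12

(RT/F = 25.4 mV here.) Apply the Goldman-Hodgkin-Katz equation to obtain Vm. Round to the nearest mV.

-53 mV

Vm = 25.4 · ln[(Σ P·[cation]ₒ + Σ P·[anion]ᵢ) / (Σ P·[cation]ᵢ + Σ P·[anion]ₒ)]
Numerator = 1×3.39 + 0.12×139 = 20.07
Denominator = 1×156 + 0.12×23.6 = 158.8
Vm = 25.4 · ln(0.12636) = 25.4 × (-2.0686) = -52.54 mV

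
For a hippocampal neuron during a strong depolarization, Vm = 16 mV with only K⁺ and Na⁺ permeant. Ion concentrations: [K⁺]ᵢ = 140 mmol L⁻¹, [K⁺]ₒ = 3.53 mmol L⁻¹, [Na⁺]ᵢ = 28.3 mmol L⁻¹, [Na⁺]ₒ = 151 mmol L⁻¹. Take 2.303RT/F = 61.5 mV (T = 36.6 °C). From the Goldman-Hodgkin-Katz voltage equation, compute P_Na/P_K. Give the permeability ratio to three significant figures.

Let α = P_Na/P_K. GHK: Vm = 61.5·log₁₀[(Kₒ + α·Naₒ)/(Kᵢ + α·Naᵢ)].
10^(Vm/61.5) = 10^(16.0/61.5) = 1.8204
So 1.8204·(Kᵢ + α·Naᵢ) = Kₒ + α·Naₒ → α = (1.8204·140.0 − 3.53) / (151.0 − 1.8204·28.3)
α = (254.9 − 3.53) / (151.0 − 51.52) = 251.3/99.48 = 2.526

2.53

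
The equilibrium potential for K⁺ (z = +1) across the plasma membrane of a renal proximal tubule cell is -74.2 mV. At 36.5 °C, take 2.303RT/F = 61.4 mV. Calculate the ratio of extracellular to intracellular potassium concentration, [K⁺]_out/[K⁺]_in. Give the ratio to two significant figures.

log₁₀([out]/[in]) = E·z/(61.4) = -74.2 × 1 / 61.4 = -1.2085
[out]/[in] = 10^(-1.2085) = 0.06188

0.062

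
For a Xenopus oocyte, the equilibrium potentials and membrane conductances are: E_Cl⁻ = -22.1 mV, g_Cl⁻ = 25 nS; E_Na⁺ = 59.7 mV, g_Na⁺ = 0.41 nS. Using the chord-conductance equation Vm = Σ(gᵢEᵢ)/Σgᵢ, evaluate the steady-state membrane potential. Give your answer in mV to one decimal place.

-20.8 mV

Σ gᵢEᵢ = 25·(-22.1) + 0.41·(59.7) = -528.02
Σ gᵢ = 25 + 0.41 = 25.41
Vm = -528.02 / 25.41 = -20.78 mV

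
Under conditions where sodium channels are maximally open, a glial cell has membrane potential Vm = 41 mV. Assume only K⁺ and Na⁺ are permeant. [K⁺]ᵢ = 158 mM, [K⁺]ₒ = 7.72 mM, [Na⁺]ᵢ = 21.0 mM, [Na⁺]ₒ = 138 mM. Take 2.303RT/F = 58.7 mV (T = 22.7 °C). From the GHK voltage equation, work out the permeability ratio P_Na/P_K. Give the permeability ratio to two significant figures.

Let α = P_Na/P_K. GHK: Vm = 58.7·log₁₀[(Kₒ + α·Naₒ)/(Kᵢ + α·Naᵢ)].
10^(Vm/58.7) = 10^(41.0/58.7) = 4.9942
So 4.9942·(Kᵢ + α·Naᵢ) = Kₒ + α·Naₒ → α = (4.9942·158.0 − 7.72) / (138.0 − 4.9942·21.0)
α = (789.1 − 7.72) / (138.0 − 104.9) = 781.4/33.12 = 23.59

24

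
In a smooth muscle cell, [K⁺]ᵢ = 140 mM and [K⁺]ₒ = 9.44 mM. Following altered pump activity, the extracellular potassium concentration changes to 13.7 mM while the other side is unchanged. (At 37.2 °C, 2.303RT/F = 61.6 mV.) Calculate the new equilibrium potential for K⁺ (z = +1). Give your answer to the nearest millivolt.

After the shift: [K⁺]_out = 13.7, [K⁺]_in = 140 mM.
E_new = (61.6/1)·log₁₀(13.7/140) = 61.60 · (-1.0094) = -62.18 mV

-62 mV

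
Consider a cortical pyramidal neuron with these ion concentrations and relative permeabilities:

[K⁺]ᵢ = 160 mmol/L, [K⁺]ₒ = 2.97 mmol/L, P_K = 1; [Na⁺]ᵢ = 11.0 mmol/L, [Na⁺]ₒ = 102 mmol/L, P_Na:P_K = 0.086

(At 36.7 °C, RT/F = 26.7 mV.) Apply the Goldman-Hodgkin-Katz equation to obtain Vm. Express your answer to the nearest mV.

-70 mV

Vm = 26.7 · ln[(Σ P·[cation]ₒ + Σ P·[anion]ᵢ) / (Σ P·[cation]ᵢ + Σ P·[anion]ₒ)]
Numerator = 1×2.97 + 0.086×102 = 11.74
Denominator = 1×160 + 0.086×11.0 = 160.9
Vm = 26.7 · ln(0.072956) = 26.7 × (-2.6179) = -69.90 mV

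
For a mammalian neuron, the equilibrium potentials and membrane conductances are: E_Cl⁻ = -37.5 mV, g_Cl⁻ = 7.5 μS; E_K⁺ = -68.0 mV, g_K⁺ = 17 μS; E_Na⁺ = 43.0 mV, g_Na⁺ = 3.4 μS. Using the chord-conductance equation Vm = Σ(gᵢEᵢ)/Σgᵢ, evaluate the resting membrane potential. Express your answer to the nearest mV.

-46 mV

Σ gᵢEᵢ = 7.5·(-37.5) + 17·(-68.0) + 3.4·(43.0) = -1291.05
Σ gᵢ = 7.5 + 17 + 3.4 = 27.9
Vm = -1291.05 / 27.9 = -46.27 mV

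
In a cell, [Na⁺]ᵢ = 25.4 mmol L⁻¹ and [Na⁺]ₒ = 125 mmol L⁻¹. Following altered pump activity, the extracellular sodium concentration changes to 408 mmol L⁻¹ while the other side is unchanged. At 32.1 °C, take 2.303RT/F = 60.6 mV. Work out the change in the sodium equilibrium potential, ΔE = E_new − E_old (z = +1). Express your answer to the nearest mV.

31 mV

E_old = (60.6/1)·log₁₀(125/25.4) = 41.94 mV
E_new = (60.6/1)·log₁₀(408/25.4) = 73.07 mV
ΔE = 73.07 − (41.94) = 31.13 mV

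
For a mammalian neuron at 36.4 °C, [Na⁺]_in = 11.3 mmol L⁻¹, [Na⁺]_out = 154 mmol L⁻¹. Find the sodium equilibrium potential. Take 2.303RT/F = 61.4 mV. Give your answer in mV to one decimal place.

69.7 mV

E = (61.4/z) · log₁₀([Na⁺]_out/[Na⁺]_in) with z = +1.
= (61.4/1) · log₁₀(154/11.3) = 61.40 · log₁₀(13.63)
= 61.40 · (1.1344) = 69.65 mV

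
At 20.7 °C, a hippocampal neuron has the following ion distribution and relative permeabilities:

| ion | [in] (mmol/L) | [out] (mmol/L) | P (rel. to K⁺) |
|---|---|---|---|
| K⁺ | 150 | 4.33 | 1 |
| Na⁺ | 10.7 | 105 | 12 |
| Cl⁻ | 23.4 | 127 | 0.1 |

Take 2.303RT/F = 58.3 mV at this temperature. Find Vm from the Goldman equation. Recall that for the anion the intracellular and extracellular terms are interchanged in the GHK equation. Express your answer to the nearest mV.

Vm = 58.3 · log₁₀[(Σ P·[cation]ₒ + Σ P·[anion]ᵢ) / (Σ P·[cation]ᵢ + Σ P·[anion]ₒ)]
Numerator = 1×4.33 + 12×105 + 0.1×23.4 = 1267
Denominator = 1×150 + 12×10.7 + 0.1×127 = 291.1
Vm = 58.3 · log₁₀(4.3513) = 58.3 × (0.6386) = 37.23 mV

37 mV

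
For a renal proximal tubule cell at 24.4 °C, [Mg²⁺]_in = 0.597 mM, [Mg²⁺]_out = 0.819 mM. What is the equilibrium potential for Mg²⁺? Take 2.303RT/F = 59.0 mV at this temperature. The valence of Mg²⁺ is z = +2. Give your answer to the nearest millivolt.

4 mV

E = (59.0/z) · log₁₀([Mg²⁺]_out/[Mg²⁺]_in) with z = +2.
= (59.0/2) · log₁₀(0.819/0.597) = 29.50 · log₁₀(1.372)
= 29.50 · (0.1373) = 4.05 mV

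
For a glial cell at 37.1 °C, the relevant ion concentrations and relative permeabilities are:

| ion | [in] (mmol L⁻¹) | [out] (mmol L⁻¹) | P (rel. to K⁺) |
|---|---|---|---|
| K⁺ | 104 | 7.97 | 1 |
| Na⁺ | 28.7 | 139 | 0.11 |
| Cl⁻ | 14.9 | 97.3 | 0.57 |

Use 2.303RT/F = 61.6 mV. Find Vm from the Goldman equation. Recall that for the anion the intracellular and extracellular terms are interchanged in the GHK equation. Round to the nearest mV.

Vm = 61.6 · log₁₀[(Σ P·[cation]ₒ + Σ P·[anion]ᵢ) / (Σ P·[cation]ᵢ + Σ P·[anion]ₒ)]
Numerator = 1×7.97 + 0.11×139 + 0.57×14.9 = 31.75
Denominator = 1×104 + 0.11×28.7 + 0.57×97.3 = 162.6
Vm = 61.6 · log₁₀(0.19526) = 61.6 × (-0.7094) = -43.70 mV

-44 mV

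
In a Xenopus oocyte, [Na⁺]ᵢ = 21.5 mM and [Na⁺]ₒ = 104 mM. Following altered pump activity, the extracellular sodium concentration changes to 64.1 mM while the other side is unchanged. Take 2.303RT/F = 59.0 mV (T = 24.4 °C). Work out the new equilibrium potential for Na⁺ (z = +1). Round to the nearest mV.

After the shift: [Na⁺]_out = 64.1, [Na⁺]_in = 21.5 mM.
E_new = (59.0/1)·log₁₀(64.1/21.5) = 59.00 · (0.4744) = 27.99 mV

28 mV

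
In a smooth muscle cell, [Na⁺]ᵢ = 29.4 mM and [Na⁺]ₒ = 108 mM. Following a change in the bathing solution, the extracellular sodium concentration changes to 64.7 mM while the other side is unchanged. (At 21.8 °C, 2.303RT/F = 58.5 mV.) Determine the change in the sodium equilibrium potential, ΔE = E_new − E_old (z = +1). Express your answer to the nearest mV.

-13 mV

E_old = (58.5/1)·log₁₀(108/29.4) = 33.06 mV
E_new = (58.5/1)·log₁₀(64.7/29.4) = 20.04 mV
ΔE = 20.04 − (33.06) = -13.02 mV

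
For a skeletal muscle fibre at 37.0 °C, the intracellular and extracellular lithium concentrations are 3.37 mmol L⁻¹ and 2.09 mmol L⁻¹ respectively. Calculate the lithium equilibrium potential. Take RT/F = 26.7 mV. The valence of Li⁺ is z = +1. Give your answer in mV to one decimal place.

E = (26.7/z) · ln([Li⁺]_out/[Li⁺]_in) with z = +1.
= (26.7/1) · ln(2.09/3.37) = 26.70 · ln(0.6202)
= 26.70 · (-0.4777) = -12.76 mV

-12.8 mV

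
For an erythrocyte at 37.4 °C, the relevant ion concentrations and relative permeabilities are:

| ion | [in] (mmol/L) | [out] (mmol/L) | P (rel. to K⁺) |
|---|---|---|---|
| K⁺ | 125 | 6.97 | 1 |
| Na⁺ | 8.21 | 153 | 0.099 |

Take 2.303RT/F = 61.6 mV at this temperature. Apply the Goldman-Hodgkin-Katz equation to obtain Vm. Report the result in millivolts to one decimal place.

-46.5 mV

Vm = 61.6 · log₁₀[(Σ P·[cation]ₒ + Σ P·[anion]ᵢ) / (Σ P·[cation]ᵢ + Σ P·[anion]ₒ)]
Numerator = 1×6.97 + 0.099×153 = 22.12
Denominator = 1×125 + 0.099×8.21 = 125.8
Vm = 61.6 · log₁₀(0.17579) = 61.6 × (-0.7550) = -46.51 mV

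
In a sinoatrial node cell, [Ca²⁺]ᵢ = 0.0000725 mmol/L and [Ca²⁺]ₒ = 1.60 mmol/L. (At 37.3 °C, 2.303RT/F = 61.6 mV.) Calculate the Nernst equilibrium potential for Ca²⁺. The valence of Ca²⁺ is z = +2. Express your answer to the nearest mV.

E = (61.6/z) · log₁₀([Ca²⁺]_out/[Ca²⁺]_in) with z = +2.
= (61.6/2) · log₁₀(1.60/0.0000725) = 30.80 · log₁₀(2.207e+04)
= 30.80 · (4.3438) = 133.79 mV

134 mV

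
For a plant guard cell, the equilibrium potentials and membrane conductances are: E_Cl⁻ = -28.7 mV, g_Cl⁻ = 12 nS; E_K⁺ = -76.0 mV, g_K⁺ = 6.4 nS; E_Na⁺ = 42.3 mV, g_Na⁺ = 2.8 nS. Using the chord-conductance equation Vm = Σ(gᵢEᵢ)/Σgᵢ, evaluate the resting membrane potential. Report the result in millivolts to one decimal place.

-33.6 mV

Σ gᵢEᵢ = 12·(-28.7) + 6.4·(-76.0) + 2.8·(42.3) = -712.36
Σ gᵢ = 12 + 6.4 + 2.8 = 21.2
Vm = -712.36 / 21.2 = -33.60 mV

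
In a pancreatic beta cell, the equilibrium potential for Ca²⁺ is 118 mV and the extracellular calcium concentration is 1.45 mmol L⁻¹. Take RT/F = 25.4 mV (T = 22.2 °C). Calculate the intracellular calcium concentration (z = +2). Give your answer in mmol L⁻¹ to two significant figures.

0.00013 mmol L⁻¹

Nernst: E = (25.4/2) · ln([out]/[in]), so ln([out]/[in]) = 118.0 × 2 / 25.4 = 9.2913.
[out]/[in] = e^(9.2913) = 1.084e+04.
[in] = 1.45 / 1.084e+04 = 0.0001337 mmol L⁻¹.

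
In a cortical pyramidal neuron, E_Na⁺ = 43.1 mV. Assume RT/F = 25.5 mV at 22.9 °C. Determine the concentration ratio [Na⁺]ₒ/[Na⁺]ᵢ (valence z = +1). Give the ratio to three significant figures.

ln([out]/[in]) = E·z/(25.5) = 43.1 × 1 / 25.5 = 1.6902
[out]/[in] = e^(1.6902) = 5.421

5.42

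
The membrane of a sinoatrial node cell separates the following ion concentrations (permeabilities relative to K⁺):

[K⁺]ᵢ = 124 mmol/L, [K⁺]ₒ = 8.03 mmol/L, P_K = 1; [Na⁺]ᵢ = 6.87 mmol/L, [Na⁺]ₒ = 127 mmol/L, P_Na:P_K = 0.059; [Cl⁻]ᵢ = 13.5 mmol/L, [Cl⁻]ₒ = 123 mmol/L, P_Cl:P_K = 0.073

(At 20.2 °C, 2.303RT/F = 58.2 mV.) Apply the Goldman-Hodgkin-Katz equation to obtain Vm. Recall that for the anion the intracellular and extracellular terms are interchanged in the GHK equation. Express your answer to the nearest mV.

-53 mV

Vm = 58.2 · log₁₀[(Σ P·[cation]ₒ + Σ P·[anion]ᵢ) / (Σ P·[cation]ᵢ + Σ P·[anion]ₒ)]
Numerator = 1×8.03 + 0.059×127 + 0.073×13.5 = 16.51
Denominator = 1×124 + 0.059×6.87 + 0.073×123 = 133.4
Vm = 58.2 · log₁₀(0.12377) = 58.2 × (-0.9074) = -52.81 mV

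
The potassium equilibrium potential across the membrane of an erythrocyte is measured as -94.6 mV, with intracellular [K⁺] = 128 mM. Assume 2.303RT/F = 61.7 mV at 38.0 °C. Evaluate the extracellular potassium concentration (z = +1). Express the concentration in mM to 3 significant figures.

3.75 mM

Nernst: E = (61.7/1) · log₁₀([out]/[in]), so log₁₀([out]/[in]) = -94.6 × 1 / 61.7 = -1.5332.
[out]/[in] = 10^(-1.5332) = 0.02929.
[out] = 0.02929 × 128 = 3.75 mM.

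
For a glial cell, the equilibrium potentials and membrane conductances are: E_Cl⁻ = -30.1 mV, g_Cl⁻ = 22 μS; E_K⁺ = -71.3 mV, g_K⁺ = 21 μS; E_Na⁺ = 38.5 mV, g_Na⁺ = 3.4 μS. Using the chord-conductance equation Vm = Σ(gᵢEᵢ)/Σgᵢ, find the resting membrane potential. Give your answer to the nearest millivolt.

-44 mV

Σ gᵢEᵢ = 22·(-30.1) + 21·(-71.3) + 3.4·(38.5) = -2028.60
Σ gᵢ = 22 + 21 + 3.4 = 46.4
Vm = -2028.60 / 46.4 = -43.72 mV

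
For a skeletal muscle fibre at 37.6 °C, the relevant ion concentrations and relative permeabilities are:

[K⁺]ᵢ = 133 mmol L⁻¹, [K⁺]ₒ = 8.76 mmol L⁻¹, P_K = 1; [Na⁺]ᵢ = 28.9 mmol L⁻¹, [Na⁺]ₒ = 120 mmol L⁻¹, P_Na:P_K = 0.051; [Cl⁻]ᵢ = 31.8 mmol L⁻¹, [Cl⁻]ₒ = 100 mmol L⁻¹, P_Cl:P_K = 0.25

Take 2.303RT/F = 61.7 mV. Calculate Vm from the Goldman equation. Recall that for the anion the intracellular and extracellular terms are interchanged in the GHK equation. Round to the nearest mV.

-52 mV

Vm = 61.7 · log₁₀[(Σ P·[cation]ₒ + Σ P·[anion]ᵢ) / (Σ P·[cation]ᵢ + Σ P·[anion]ₒ)]
Numerator = 1×8.76 + 0.051×120 + 0.25×31.8 = 22.83
Denominator = 1×133 + 0.051×28.9 + 0.25×100 = 159.5
Vm = 61.7 · log₁₀(0.14316) = 61.7 × (-0.8442) = -52.09 mV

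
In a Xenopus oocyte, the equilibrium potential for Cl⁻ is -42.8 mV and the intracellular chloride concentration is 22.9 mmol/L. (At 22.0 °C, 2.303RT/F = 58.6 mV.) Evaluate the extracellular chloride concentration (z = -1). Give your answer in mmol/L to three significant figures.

Nernst: E = (58.6/-1) · log₁₀([out]/[in]), so log₁₀([out]/[in]) = -42.8 × -1 / 58.6 = 0.7304.
[out]/[in] = 10^(0.7304) = 5.375.
[out] = 5.375 × 22.9 = 123.1 mmol/L.

123 mmol/L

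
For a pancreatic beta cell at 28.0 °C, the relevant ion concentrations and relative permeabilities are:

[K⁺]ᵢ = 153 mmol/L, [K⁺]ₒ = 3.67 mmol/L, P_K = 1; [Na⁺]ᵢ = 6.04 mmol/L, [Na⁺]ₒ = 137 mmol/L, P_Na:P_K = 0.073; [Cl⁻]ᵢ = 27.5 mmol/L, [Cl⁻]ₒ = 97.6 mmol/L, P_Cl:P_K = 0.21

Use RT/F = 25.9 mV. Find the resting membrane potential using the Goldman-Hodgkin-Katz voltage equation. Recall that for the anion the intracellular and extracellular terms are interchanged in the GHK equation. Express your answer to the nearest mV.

Vm = 25.9 · ln[(Σ P·[cation]ₒ + Σ P·[anion]ᵢ) / (Σ P·[cation]ᵢ + Σ P·[anion]ₒ)]
Numerator = 1×3.67 + 0.073×137 + 0.21×27.5 = 19.45
Denominator = 1×153 + 0.073×6.04 + 0.21×97.6 = 173.9
Vm = 25.9 · ln(0.1118) = 25.9 × (-2.1911) = -56.75 mV

-57 mV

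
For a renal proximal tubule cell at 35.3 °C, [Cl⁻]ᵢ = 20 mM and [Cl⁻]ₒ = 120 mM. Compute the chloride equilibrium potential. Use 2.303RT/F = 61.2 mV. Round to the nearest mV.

E = (61.2/z) · log₁₀([Cl⁻]_out/[Cl⁻]_in) with z = -1.
For an anion, dividing by z = -1 reverses the sign.
= (61.2/-1) · log₁₀(120/20) = -61.20 · log₁₀(6)
= -61.20 · (0.7782) = -47.62 mV

-48 mV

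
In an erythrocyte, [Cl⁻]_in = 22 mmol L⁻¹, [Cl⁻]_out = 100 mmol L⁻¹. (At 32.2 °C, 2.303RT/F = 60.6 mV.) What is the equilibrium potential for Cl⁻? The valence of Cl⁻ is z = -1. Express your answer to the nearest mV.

-40 mV

E = (60.6/z) · log₁₀([Cl⁻]_out/[Cl⁻]_in) with z = -1.
For an anion, dividing by z = -1 reverses the sign.
= (60.6/-1) · log₁₀(100/22) = -60.60 · log₁₀(4.545)
= -60.60 · (0.6576) = -39.85 mV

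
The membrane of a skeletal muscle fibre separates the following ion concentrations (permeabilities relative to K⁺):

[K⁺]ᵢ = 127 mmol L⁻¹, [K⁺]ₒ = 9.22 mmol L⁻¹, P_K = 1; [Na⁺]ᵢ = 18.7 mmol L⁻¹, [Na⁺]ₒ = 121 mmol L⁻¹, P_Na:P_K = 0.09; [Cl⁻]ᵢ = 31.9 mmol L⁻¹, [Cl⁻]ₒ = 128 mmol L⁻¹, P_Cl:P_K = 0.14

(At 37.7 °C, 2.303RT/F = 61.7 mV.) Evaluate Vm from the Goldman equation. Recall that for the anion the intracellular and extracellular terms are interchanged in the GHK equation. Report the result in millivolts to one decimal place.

-47.9 mV

Vm = 61.7 · log₁₀[(Σ P·[cation]ₒ + Σ P·[anion]ᵢ) / (Σ P·[cation]ᵢ + Σ P·[anion]ₒ)]
Numerator = 1×9.22 + 0.09×121 + 0.14×31.9 = 24.58
Denominator = 1×127 + 0.09×18.7 + 0.14×128 = 146.6
Vm = 61.7 · log₁₀(0.16764) = 61.7 × (-0.7756) = -47.86 mV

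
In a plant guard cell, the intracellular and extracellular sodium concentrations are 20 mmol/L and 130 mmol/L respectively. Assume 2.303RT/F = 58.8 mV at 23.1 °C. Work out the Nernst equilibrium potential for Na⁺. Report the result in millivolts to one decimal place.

47.8 mV

E = (58.8/z) · log₁₀([Na⁺]_out/[Na⁺]_in) with z = +1.
= (58.8/1) · log₁₀(130/20) = 58.80 · log₁₀(6.5)
= 58.80 · (0.8129) = 47.80 mV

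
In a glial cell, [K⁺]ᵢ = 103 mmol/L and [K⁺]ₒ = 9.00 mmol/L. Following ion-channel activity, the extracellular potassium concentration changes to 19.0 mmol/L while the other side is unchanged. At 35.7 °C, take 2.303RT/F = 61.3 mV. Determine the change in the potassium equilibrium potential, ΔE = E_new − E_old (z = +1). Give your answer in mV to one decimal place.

E_old = (61.3/1)·log₁₀(9.00/103) = -64.89 mV
E_new = (61.3/1)·log₁₀(19.0/103) = -45.00 mV
ΔE = -45.00 − (-64.89) = 19.89 mV

19.9 mV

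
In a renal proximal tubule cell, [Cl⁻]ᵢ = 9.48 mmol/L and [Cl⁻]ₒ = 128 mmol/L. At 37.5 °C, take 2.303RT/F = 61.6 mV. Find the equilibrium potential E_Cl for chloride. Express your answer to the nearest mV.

-70 mV

E = (61.6/z) · log₁₀([Cl⁻]_out/[Cl⁻]_in) with z = -1.
For an anion, dividing by z = -1 reverses the sign.
= (61.6/-1) · log₁₀(128/9.48) = -61.60 · log₁₀(13.5)
= -61.60 · (1.1304) = -69.63 mV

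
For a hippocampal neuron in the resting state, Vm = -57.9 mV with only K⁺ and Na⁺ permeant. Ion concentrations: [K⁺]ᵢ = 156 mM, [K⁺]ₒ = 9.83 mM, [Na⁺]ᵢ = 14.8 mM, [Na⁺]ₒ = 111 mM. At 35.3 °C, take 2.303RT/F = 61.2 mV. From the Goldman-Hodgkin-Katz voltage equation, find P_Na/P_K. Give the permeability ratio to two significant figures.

0.072

Let α = P_Na/P_K. GHK: Vm = 61.2·log₁₀[(Kₒ + α·Naₒ)/(Kᵢ + α·Naᵢ)].
10^(Vm/61.2) = 10^(-57.9/61.2) = 0.11322
So 0.11322·(Kᵢ + α·Naᵢ) = Kₒ + α·Naₒ → α = (0.11322·156.0 − 9.83) / (111.0 − 0.11322·14.8)
α = (17.66 − 9.83) / (111.0 − 1.676) = 7.832/109.3 = 0.07164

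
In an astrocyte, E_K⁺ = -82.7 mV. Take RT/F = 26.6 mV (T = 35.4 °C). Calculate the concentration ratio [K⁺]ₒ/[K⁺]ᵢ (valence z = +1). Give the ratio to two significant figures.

ln([out]/[in]) = E·z/(26.6) = -82.7 × 1 / 26.6 = -3.1090
[out]/[in] = e^(-3.1090) = 0.04464

0.045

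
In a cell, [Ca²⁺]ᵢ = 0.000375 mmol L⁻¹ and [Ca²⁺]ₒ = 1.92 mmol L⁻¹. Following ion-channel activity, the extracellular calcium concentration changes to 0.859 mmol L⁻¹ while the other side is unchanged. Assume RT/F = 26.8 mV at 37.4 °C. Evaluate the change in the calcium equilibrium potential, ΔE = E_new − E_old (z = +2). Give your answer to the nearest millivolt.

E_old = (26.8/2)·ln(1.92/0.000375) = 114.45 mV
E_new = (26.8/2)·ln(0.859/0.000375) = 103.67 mV
ΔE = 103.67 − (114.45) = -10.78 mV

-11 mV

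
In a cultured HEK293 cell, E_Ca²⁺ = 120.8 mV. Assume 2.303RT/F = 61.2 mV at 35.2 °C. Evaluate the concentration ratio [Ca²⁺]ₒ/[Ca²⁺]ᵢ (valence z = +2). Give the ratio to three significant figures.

log₁₀([out]/[in]) = E·z/(61.2) = 120.8 × 2 / 61.2 = 3.9477
[out]/[in] = 10^(3.9477) = 8866

8870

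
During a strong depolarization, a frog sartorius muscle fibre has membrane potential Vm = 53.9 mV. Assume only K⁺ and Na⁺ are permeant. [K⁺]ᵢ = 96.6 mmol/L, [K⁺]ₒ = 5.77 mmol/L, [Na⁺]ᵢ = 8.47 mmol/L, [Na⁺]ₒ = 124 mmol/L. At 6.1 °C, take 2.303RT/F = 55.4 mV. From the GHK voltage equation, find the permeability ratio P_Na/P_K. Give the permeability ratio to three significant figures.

Let α = P_Na/P_K. GHK: Vm = 55.4·log₁₀[(Kₒ + α·Naₒ)/(Kᵢ + α·Naᵢ)].
10^(Vm/55.4) = 10^(53.9/55.4) = 9.3956
So 9.3956·(Kᵢ + α·Naᵢ) = Kₒ + α·Naₒ → α = (9.3956·96.6 − 5.77) / (124.0 − 9.3956·8.47)
α = (907.6 − 5.77) / (124.0 − 79.58) = 901.8/44.42 = 20.3

20.3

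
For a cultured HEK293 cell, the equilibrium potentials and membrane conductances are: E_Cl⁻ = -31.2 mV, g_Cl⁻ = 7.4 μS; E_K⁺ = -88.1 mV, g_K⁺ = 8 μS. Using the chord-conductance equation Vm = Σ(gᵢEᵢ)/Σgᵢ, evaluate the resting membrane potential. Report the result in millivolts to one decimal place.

Σ gᵢEᵢ = 7.4·(-31.2) + 8·(-88.1) = -935.68
Σ gᵢ = 7.4 + 8 = 15.4
Vm = -935.68 / 15.4 = -60.76 mV

-60.8 mV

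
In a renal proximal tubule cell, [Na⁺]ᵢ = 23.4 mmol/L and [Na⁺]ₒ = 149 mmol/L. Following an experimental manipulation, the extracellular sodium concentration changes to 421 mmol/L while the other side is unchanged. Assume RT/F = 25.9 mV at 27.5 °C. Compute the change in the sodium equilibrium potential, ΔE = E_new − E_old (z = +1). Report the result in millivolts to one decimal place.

26.9 mV

E_old = (25.9/1)·ln(149/23.4) = 47.95 mV
E_new = (25.9/1)·ln(421/23.4) = 74.85 mV
ΔE = 74.85 − (47.95) = 26.90 mV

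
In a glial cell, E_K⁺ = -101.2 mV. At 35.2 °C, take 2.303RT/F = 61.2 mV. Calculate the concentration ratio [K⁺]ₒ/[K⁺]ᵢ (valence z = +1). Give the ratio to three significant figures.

0.0222

log₁₀([out]/[in]) = E·z/(61.2) = -101.2 × 1 / 61.2 = -1.6536
[out]/[in] = 10^(-1.6536) = 0.0222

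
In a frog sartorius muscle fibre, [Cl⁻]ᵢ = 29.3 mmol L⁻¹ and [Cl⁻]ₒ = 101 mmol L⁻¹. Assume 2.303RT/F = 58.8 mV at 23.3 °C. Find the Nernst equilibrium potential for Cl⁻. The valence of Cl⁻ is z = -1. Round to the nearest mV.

-32 mV

E = (58.8/z) · log₁₀([Cl⁻]_out/[Cl⁻]_in) with z = -1.
For an anion, dividing by z = -1 reverses the sign.
= (58.8/-1) · log₁₀(101/29.3) = -58.80 · log₁₀(3.447)
= -58.80 · (0.5375) = -31.60 mV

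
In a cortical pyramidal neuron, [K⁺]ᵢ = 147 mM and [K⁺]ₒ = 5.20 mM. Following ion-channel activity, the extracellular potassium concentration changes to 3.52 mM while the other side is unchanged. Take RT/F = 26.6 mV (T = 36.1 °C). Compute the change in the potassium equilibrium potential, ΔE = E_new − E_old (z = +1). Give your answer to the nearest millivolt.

-10 mV

E_old = (26.6/1)·ln(5.20/147) = -88.89 mV
E_new = (26.6/1)·ln(3.52/147) = -99.27 mV
ΔE = -99.27 − (-88.89) = -10.38 mV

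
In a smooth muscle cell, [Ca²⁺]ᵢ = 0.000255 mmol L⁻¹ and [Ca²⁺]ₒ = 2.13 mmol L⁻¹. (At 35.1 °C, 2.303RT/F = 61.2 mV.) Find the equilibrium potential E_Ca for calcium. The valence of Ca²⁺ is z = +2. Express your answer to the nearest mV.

E = (61.2/z) · log₁₀([Ca²⁺]_out/[Ca²⁺]_in) with z = +2.
= (61.2/2) · log₁₀(2.13/0.000255) = 30.60 · log₁₀(8353)
= 30.60 · (3.9218) = 120.01 mV

120 mV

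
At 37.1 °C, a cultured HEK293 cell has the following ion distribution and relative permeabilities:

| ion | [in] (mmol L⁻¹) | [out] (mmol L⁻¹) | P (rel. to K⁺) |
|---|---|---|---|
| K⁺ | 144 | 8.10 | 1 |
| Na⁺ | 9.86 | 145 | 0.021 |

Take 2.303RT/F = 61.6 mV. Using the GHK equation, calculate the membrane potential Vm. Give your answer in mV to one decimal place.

Vm = 61.6 · log₁₀[(Σ P·[cation]ₒ + Σ P·[anion]ᵢ) / (Σ P·[cation]ᵢ + Σ P·[anion]ₒ)]
Numerator = 1×8.10 + 0.021×145 = 11.14
Denominator = 1×144 + 0.021×9.86 = 144.2
Vm = 61.6 · log₁₀(0.077285) = 61.6 × (-1.1119) = -68.49 mV

-68.5 mV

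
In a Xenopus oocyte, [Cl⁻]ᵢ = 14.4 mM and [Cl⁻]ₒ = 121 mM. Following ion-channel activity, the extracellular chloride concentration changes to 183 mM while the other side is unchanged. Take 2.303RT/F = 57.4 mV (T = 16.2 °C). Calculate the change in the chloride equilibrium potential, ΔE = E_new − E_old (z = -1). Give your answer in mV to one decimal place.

-10.3 mV

E_old = (57.4/-1)·log₁₀(121/14.4) = -53.06 mV
E_new = (57.4/-1)·log₁₀(183/14.4) = -63.37 mV
ΔE = -63.37 − (-53.06) = -10.31 mV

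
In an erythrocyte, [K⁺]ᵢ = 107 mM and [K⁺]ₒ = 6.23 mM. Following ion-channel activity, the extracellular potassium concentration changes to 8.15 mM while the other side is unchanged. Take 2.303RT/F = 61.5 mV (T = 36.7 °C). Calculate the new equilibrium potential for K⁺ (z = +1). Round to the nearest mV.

-69 mV

After the shift: [K⁺]_out = 8.15, [K⁺]_in = 107 mM.
E_new = (61.5/1)·log₁₀(8.15/107) = 61.50 · (-1.1182) = -68.77 mV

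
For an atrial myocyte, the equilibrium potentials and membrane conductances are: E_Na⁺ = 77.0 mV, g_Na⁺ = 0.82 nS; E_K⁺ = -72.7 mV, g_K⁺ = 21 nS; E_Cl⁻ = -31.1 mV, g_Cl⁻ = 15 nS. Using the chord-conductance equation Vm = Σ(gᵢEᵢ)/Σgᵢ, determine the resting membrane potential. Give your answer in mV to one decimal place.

Σ gᵢEᵢ = 0.82·(77.0) + 21·(-72.7) + 15·(-31.1) = -1930.06
Σ gᵢ = 0.82 + 21 + 15 = 36.82
Vm = -1930.06 / 36.82 = -52.42 mV

-52.4 mV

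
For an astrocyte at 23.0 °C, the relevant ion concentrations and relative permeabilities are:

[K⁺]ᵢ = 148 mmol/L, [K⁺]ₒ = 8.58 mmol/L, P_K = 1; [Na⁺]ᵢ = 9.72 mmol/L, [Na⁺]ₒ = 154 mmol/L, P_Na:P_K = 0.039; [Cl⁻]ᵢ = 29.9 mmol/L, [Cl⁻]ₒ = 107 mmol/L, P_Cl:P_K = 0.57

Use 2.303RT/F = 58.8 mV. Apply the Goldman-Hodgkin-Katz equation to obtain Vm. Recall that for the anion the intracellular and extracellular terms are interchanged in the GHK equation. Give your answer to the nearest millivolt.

-48 mV

Vm = 58.8 · log₁₀[(Σ P·[cation]ₒ + Σ P·[anion]ᵢ) / (Σ P·[cation]ᵢ + Σ P·[anion]ₒ)]
Numerator = 1×8.58 + 0.039×154 + 0.57×29.9 = 31.63
Denominator = 1×148 + 0.039×9.72 + 0.57×107 = 209.4
Vm = 58.8 · log₁₀(0.15107) = 58.8 × (-0.8208) = -48.26 mV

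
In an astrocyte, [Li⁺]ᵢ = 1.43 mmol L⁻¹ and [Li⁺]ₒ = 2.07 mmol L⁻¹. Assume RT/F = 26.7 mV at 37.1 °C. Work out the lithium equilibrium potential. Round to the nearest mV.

10 mV

E = (26.7/z) · ln([Li⁺]_out/[Li⁺]_in) with z = +1.
= (26.7/1) · ln(2.07/1.43) = 26.70 · ln(1.448)
= 26.70 · (0.3699) = 9.88 mV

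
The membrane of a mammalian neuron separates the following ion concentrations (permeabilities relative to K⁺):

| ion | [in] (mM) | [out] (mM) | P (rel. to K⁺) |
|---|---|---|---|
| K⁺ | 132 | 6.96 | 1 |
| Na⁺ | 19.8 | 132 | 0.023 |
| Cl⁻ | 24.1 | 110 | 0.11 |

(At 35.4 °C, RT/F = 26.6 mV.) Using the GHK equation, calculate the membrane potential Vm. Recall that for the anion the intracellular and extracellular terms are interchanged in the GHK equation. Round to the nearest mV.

Vm = 26.6 · ln[(Σ P·[cation]ₒ + Σ P·[anion]ᵢ) / (Σ P·[cation]ᵢ + Σ P·[anion]ₒ)]
Numerator = 1×6.96 + 0.023×132 + 0.11×24.1 = 12.65
Denominator = 1×132 + 0.023×19.8 + 0.11×110 = 144.6
Vm = 26.6 · ln(0.087489) = 26.6 × (-2.4362) = -64.80 mV

-65 mV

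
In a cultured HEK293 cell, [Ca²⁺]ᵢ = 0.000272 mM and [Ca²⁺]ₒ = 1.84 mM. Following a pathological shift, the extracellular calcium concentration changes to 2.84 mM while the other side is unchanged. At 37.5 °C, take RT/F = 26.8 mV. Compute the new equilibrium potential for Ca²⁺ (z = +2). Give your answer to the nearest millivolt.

124 mV

After the shift: [Ca²⁺]_out = 2.84, [Ca²⁺]_in = 0.000272 mM.
E_new = (26.8/2)·ln(2.84/0.000272) = 13.40 · (9.2535) = 124.00 mV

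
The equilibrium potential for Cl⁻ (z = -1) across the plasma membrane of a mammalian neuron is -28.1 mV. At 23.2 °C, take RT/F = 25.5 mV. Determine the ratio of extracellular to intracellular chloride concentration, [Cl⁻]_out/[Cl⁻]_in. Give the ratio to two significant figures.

3.0

ln([out]/[in]) = E·z/(25.5) = -28.1 × -1 / 25.5 = 1.1020
[out]/[in] = e^(1.1020) = 3.01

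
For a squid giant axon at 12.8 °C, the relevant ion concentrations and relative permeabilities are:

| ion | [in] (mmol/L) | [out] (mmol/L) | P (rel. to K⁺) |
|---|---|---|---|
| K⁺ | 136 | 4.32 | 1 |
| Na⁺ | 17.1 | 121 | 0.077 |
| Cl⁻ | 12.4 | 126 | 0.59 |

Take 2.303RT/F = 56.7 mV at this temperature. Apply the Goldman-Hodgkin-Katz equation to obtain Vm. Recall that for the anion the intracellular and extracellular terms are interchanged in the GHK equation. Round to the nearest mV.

Vm = 56.7 · log₁₀[(Σ P·[cation]ₒ + Σ P·[anion]ᵢ) / (Σ P·[cation]ᵢ + Σ P·[anion]ₒ)]
Numerator = 1×4.32 + 0.077×121 + 0.59×12.4 = 20.95
Denominator = 1×136 + 0.077×17.1 + 0.59×126 = 211.7
Vm = 56.7 · log₁₀(0.098995) = 56.7 × (-1.0044) = -56.95 mV

-57 mV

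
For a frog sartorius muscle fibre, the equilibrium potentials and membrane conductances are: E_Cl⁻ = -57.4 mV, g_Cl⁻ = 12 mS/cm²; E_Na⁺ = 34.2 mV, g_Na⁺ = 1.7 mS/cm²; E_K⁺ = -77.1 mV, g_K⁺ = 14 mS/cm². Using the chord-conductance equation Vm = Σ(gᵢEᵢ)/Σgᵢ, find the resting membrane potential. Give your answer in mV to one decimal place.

Σ gᵢEᵢ = 12·(-57.4) + 1.7·(34.2) + 14·(-77.1) = -1710.06
Σ gᵢ = 12 + 1.7 + 14 = 27.7
Vm = -1710.06 / 27.7 = -61.74 mV

-61.7 mV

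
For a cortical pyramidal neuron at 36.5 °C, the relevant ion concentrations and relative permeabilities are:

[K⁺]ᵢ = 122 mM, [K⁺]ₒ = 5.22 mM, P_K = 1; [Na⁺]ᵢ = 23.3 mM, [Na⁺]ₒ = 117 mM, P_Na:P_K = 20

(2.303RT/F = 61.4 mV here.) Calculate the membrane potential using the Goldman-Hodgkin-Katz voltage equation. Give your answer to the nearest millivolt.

Vm = 61.4 · log₁₀[(Σ P·[cation]ₒ + Σ P·[anion]ᵢ) / (Σ P·[cation]ᵢ + Σ P·[anion]ₒ)]
Numerator = 1×5.22 + 20×117 = 2345
Denominator = 1×122 + 20×23.3 = 588
Vm = 61.4 · log₁₀(3.9885) = 61.4 × (0.6008) = 36.89 mV

37 mV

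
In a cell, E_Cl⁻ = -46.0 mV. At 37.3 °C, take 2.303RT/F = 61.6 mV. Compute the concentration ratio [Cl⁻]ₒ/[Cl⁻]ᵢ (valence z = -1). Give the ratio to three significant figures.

5.58

log₁₀([out]/[in]) = E·z/(61.6) = -46.0 × -1 / 61.6 = 0.7468
[out]/[in] = 10^(0.7468) = 5.582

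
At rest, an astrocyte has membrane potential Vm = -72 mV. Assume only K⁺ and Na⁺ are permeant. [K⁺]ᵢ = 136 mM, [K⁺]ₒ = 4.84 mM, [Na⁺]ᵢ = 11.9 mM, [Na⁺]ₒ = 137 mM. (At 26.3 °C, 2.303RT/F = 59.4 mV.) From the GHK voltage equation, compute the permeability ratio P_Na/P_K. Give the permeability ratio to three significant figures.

0.0257

Let α = P_Na/P_K. GHK: Vm = 59.4·log₁₀[(Kₒ + α·Naₒ)/(Kᵢ + α·Naᵢ)].
10^(Vm/59.4) = 10^(-72.0/59.4) = 0.061359
So 0.061359·(Kᵢ + α·Naᵢ) = Kₒ + α·Naₒ → α = (0.061359·136.0 − 4.84) / (137.0 − 0.061359·11.9)
α = (8.345 − 4.84) / (137.0 − 0.7302) = 3.505/136.3 = 0.02572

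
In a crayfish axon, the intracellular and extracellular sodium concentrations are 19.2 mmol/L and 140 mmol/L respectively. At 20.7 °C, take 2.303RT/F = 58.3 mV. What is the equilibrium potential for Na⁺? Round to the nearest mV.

50 mV

E = (58.3/z) · log₁₀([Na⁺]_out/[Na⁺]_in) with z = +1.
= (58.3/1) · log₁₀(140/19.2) = 58.30 · log₁₀(7.292)
= 58.30 · (0.8628) = 50.30 mV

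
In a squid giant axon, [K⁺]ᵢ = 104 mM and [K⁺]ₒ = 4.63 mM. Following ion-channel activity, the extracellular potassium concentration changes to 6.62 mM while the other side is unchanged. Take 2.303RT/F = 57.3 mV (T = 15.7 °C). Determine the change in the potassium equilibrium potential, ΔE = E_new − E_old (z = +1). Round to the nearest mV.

9 mV

E_old = (57.3/1)·log₁₀(4.63/104) = -77.44 mV
E_new = (57.3/1)·log₁₀(6.62/104) = -68.54 mV
ΔE = -68.54 − (-77.44) = 8.90 mV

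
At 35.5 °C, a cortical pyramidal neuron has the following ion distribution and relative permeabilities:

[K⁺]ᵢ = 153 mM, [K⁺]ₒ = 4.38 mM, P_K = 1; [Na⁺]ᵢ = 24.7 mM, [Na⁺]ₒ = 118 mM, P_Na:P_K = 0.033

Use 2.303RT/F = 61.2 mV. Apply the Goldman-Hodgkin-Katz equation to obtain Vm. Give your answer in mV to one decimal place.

-77.7 mV

Vm = 61.2 · log₁₀[(Σ P·[cation]ₒ + Σ P·[anion]ᵢ) / (Σ P·[cation]ᵢ + Σ P·[anion]ₒ)]
Numerator = 1×4.38 + 0.033×118 = 8.274
Denominator = 1×153 + 0.033×24.7 = 153.8
Vm = 61.2 · log₁₀(0.053792) = 61.2 × (-1.2693) = -77.68 mV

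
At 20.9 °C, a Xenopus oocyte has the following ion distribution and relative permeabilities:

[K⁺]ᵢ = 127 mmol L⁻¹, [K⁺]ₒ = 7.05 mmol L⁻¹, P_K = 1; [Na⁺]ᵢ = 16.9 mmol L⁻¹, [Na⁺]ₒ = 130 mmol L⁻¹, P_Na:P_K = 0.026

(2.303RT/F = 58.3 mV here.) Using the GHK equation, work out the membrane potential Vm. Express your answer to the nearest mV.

Vm = 58.3 · log₁₀[(Σ P·[cation]ₒ + Σ P·[anion]ᵢ) / (Σ P·[cation]ᵢ + Σ P·[anion]ₒ)]
Numerator = 1×7.05 + 0.026×130 = 10.43
Denominator = 1×127 + 0.026×16.9 = 127.4
Vm = 58.3 · log₁₀(0.081843) = 58.3 × (-1.0870) = -63.37 mV

-63 mV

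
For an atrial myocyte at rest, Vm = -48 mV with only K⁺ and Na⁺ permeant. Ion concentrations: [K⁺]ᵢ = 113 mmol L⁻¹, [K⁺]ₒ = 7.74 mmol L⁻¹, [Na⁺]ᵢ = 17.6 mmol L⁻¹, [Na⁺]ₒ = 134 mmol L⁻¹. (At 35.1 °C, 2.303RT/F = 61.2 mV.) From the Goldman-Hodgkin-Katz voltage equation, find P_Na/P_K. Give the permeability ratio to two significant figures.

Let α = P_Na/P_K. GHK: Vm = 61.2·log₁₀[(Kₒ + α·Naₒ)/(Kᵢ + α·Naᵢ)].
10^(Vm/61.2) = 10^(-48.0/61.2) = 0.16432
So 0.16432·(Kᵢ + α·Naᵢ) = Kₒ + α·Naₒ → α = (0.16432·113.0 − 7.74) / (134.0 − 0.16432·17.6)
α = (18.57 − 7.74) / (134.0 − 2.892) = 10.83/131.1 = 0.08259

0.083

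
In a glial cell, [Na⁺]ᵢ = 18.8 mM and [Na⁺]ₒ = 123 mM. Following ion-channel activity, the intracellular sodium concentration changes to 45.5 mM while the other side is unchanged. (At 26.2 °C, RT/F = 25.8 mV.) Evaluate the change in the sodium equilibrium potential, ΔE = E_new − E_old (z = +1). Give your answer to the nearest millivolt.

E_old = (25.8/1)·ln(123/18.8) = 48.46 mV
E_new = (25.8/1)·ln(123/45.5) = 25.66 mV
ΔE = 25.66 − (48.46) = -22.80 mV

-23 mV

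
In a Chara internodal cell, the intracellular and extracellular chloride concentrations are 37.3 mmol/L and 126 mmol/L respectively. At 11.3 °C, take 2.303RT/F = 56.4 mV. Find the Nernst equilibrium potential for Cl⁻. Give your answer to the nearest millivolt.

-30 mV

E = (56.4/z) · log₁₀([Cl⁻]_out/[Cl⁻]_in) with z = -1.
For an anion, dividing by z = -1 reverses the sign.
= (56.4/-1) · log₁₀(126/37.3) = -56.40 · log₁₀(3.378)
= -56.40 · (0.5287) = -29.82 mV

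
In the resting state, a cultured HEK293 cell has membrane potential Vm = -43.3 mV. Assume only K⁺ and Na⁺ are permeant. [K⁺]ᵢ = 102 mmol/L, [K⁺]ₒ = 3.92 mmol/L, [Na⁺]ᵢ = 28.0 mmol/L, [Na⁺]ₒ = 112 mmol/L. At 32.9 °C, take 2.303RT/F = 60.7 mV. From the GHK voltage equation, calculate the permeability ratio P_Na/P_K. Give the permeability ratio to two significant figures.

Let α = P_Na/P_K. GHK: Vm = 60.7·log₁₀[(Kₒ + α·Naₒ)/(Kᵢ + α·Naᵢ)].
10^(Vm/60.7) = 10^(-43.3/60.7) = 0.19349
So 0.19349·(Kᵢ + α·Naᵢ) = Kₒ + α·Naₒ → α = (0.19349·102.0 − 3.92) / (112.0 − 0.19349·28.0)
α = (19.74 − 3.92) / (112.0 − 5.418) = 15.82/106.6 = 0.1484

0.15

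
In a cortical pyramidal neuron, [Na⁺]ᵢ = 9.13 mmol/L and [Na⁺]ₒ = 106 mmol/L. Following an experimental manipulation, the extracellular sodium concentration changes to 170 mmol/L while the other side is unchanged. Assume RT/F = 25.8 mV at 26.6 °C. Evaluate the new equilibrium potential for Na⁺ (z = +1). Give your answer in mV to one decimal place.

75.4 mV

After the shift: [Na⁺]_out = 170, [Na⁺]_in = 9.13 mmol/L.
E_new = (25.8/1)·ln(170/9.13) = 25.80 · (2.9242) = 75.45 mV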